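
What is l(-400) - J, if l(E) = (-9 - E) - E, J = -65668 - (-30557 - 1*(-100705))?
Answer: 136607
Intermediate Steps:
J = -135816 (J = -65668 - (-30557 + 100705) = -65668 - 1*70148 = -65668 - 70148 = -135816)
l(E) = -9 - 2*E
l(-400) - J = (-9 - 2*(-400)) - 1*(-135816) = (-9 + 800) + 135816 = 791 + 135816 = 136607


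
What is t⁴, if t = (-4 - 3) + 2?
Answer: 625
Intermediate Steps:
t = -5 (t = -7 + 2 = -5)
t⁴ = (-5)⁴ = 625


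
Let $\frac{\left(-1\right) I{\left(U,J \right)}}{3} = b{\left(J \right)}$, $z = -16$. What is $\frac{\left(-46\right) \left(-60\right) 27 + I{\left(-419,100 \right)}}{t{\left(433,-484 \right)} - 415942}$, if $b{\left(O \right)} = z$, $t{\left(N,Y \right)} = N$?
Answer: $- \frac{24856}{138503} \approx -0.17946$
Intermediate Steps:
$b{\left(O \right)} = -16$
$I{\left(U,J \right)} = 48$ ($I{\left(U,J \right)} = \left(-3\right) \left(-16\right) = 48$)
$\frac{\left(-46\right) \left(-60\right) 27 + I{\left(-419,100 \right)}}{t{\left(433,-484 \right)} - 415942} = \frac{\left(-46\right) \left(-60\right) 27 + 48}{433 - 415942} = \frac{2760 \cdot 27 + 48}{-415509} = \left(74520 + 48\right) \left(- \frac{1}{415509}\right) = 74568 \left(- \frac{1}{415509}\right) = - \frac{24856}{138503}$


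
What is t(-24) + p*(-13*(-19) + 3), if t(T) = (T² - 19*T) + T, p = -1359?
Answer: -338742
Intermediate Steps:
t(T) = T² - 18*T
t(-24) + p*(-13*(-19) + 3) = -24*(-18 - 24) - 1359*(-13*(-19) + 3) = -24*(-42) - 1359*(247 + 3) = 1008 - 1359*250 = 1008 - 339750 = -338742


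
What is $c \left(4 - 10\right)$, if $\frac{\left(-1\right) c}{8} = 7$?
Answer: $336$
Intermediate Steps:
$c = -56$ ($c = \left(-8\right) 7 = -56$)
$c \left(4 - 10\right) = - 56 \left(4 - 10\right) = \left(-56\right) \left(-6\right) = 336$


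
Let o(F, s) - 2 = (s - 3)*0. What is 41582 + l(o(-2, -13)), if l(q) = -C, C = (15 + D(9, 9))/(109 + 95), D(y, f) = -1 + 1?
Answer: 2827571/68 ≈ 41582.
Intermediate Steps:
D(y, f) = 0
o(F, s) = 2 (o(F, s) = 2 + (s - 3)*0 = 2 + (-3 + s)*0 = 2 + 0 = 2)
C = 5/68 (C = (15 + 0)/(109 + 95) = 15/204 = 15*(1/204) = 5/68 ≈ 0.073529)
l(q) = -5/68 (l(q) = -1*5/68 = -5/68)
41582 + l(o(-2, -13)) = 41582 - 5/68 = 2827571/68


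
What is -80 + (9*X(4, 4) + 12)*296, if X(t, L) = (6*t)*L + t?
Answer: 269872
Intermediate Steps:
X(t, L) = t + 6*L*t (X(t, L) = 6*L*t + t = t + 6*L*t)
-80 + (9*X(4, 4) + 12)*296 = -80 + (9*(4*(1 + 6*4)) + 12)*296 = -80 + (9*(4*(1 + 24)) + 12)*296 = -80 + (9*(4*25) + 12)*296 = -80 + (9*100 + 12)*296 = -80 + (900 + 12)*296 = -80 + 912*296 = -80 + 269952 = 269872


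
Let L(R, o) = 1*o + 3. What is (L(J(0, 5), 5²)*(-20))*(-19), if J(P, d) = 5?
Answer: 10640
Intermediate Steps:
L(R, o) = 3 + o (L(R, o) = o + 3 = 3 + o)
(L(J(0, 5), 5²)*(-20))*(-19) = ((3 + 5²)*(-20))*(-19) = ((3 + 25)*(-20))*(-19) = (28*(-20))*(-19) = -560*(-19) = 10640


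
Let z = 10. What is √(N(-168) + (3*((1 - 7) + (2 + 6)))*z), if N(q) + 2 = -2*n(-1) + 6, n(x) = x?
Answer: √66 ≈ 8.1240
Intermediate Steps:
N(q) = 6 (N(q) = -2 + (-2*(-1) + 6) = -2 + (2 + 6) = -2 + 8 = 6)
√(N(-168) + (3*((1 - 7) + (2 + 6)))*z) = √(6 + (3*((1 - 7) + (2 + 6)))*10) = √(6 + (3*(-6 + 8))*10) = √(6 + (3*2)*10) = √(6 + 6*10) = √(6 + 60) = √66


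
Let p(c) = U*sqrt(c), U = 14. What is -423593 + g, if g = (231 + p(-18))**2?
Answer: -373760 + 19404*I*sqrt(2) ≈ -3.7376e+5 + 27441.0*I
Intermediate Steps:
p(c) = 14*sqrt(c)
g = (231 + 42*I*sqrt(2))**2 (g = (231 + 14*sqrt(-18))**2 = (231 + 14*(3*I*sqrt(2)))**2 = (231 + 42*I*sqrt(2))**2 ≈ 49833.0 + 27441.0*I)
-423593 + g = -423593 + (49833 + 19404*I*sqrt(2)) = -373760 + 19404*I*sqrt(2)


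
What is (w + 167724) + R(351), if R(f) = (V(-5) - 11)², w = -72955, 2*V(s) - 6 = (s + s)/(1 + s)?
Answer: 1517033/16 ≈ 94815.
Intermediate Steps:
V(s) = 3 + s/(1 + s) (V(s) = 3 + ((s + s)/(1 + s))/2 = 3 + ((2*s)/(1 + s))/2 = 3 + (2*s/(1 + s))/2 = 3 + s/(1 + s))
R(f) = 729/16 (R(f) = ((3 + 4*(-5))/(1 - 5) - 11)² = ((3 - 20)/(-4) - 11)² = (-¼*(-17) - 11)² = (17/4 - 11)² = (-27/4)² = 729/16)
(w + 167724) + R(351) = (-72955 + 167724) + 729/16 = 94769 + 729/16 = 1517033/16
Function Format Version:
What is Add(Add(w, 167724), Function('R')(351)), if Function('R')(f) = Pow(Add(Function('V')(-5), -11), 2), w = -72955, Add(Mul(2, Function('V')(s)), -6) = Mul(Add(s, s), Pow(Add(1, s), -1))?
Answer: Rational(1517033, 16) ≈ 94815.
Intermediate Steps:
Function('V')(s) = Add(3, Mul(s, Pow(Add(1, s), -1))) (Function('V')(s) = Add(3, Mul(Rational(1, 2), Mul(Add(s, s), Pow(Add(1, s), -1)))) = Add(3, Mul(Rational(1, 2), Mul(Mul(2, s), Pow(Add(1, s), -1)))) = Add(3, Mul(Rational(1, 2), Mul(2, s, Pow(Add(1, s), -1)))) = Add(3, Mul(s, Pow(Add(1, s), -1))))
Function('R')(f) = Rational(729, 16) (Function('R')(f) = Pow(Add(Mul(Pow(Add(1, -5), -1), Add(3, Mul(4, -5))), -11), 2) = Pow(Add(Mul(Pow(-4, -1), Add(3, -20)), -11), 2) = Pow(Add(Mul(Rational(-1, 4), -17), -11), 2) = Pow(Add(Rational(17, 4), -11), 2) = Pow(Rational(-27, 4), 2) = Rational(729, 16))
Add(Add(w, 167724), Function('R')(351)) = Add(Add(-72955, 167724), Rational(729, 16)) = Add(94769, Rational(729, 16)) = Rational(1517033, 16)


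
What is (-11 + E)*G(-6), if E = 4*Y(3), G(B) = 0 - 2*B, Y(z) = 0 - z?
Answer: -276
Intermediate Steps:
Y(z) = -z
G(B) = -2*B
E = -12 (E = 4*(-1*3) = 4*(-3) = -12)
(-11 + E)*G(-6) = (-11 - 12)*(-2*(-6)) = -23*12 = -276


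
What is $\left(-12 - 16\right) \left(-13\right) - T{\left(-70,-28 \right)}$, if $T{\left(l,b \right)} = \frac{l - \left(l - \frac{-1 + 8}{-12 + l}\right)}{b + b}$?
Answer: $\frac{238783}{656} \approx 364.0$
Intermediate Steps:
$T{\left(l,b \right)} = \frac{7}{2 b \left(-12 + l\right)}$ ($T{\left(l,b \right)} = \frac{l - \left(l - \frac{7}{-12 + l}\right)}{2 b} = \left(l - \left(l - \frac{7}{-12 + l}\right)\right) \frac{1}{2 b} = \frac{7}{-12 + l} \frac{1}{2 b} = \frac{7}{2 b \left(-12 + l\right)}$)
$\left(-12 - 16\right) \left(-13\right) - T{\left(-70,-28 \right)} = \left(-12 - 16\right) \left(-13\right) - \frac{7}{2 \left(-28\right) \left(-12 - 70\right)} = \left(-28\right) \left(-13\right) - \frac{7}{2} \left(- \frac{1}{28}\right) \frac{1}{-82} = 364 - \frac{7}{2} \left(- \frac{1}{28}\right) \left(- \frac{1}{82}\right) = 364 - \frac{1}{656} = \frac{238783}{656}$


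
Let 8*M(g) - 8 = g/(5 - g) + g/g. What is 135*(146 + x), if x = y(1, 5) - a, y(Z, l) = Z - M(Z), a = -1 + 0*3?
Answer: 634365/32 ≈ 19824.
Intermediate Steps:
a = -1 (a = -1 + 0 = -1)
M(g) = 9/8 + g/(8*(5 - g)) (M(g) = 1 + (g/(5 - g) + g/g)/8 = 1 + (g/(5 - g) + 1)/8 = 1 + (1 + g/(5 - g))/8 = 1 + (⅛ + g/(8*(5 - g))) = 9/8 + g/(8*(5 - g)))
y(Z, l) = Z - (-45/8 + Z)/(-5 + Z)
x = 27/32 (x = (45/8 + 1² - 6*1)/(-5 + 1) - 1*(-1) = (45/8 + 1 - 6)/(-4) + 1 = -¼*5/8 + 1 = -5/32 + 1 = 27/32 ≈ 0.84375)
135*(146 + x) = 135*(146 + 27/32) = 135*(4699/32) = 634365/32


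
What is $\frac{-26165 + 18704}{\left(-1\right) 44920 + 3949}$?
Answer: $\frac{2487}{13657} \approx 0.1821$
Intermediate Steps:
$\frac{-26165 + 18704}{\left(-1\right) 44920 + 3949} = - \frac{7461}{-44920 + 3949} = - \frac{7461}{-40971} = \left(-7461\right) \left(- \frac{1}{40971}\right) = \frac{2487}{13657}$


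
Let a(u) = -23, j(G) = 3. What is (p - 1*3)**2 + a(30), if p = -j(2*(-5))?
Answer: 13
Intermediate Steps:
p = -3 (p = -1*3 = -3)
(p - 1*3)**2 + a(30) = (-3 - 1*3)**2 - 23 = (-3 - 3)**2 - 23 = (-6)**2 - 23 = 36 - 23 = 13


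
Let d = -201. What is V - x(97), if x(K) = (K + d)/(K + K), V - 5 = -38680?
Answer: -3751423/97 ≈ -38674.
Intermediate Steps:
V = -38675 (V = 5 - 38680 = -38675)
x(K) = (-201 + K)/(2*K) (x(K) = (K - 201)/(K + K) = (-201 + K)/((2*K)) = (-201 + K)*(1/(2*K)) = (-201 + K)/(2*K))
V - x(97) = -38675 - (-201 + 97)/(2*97) = -38675 - (-104)/(2*97) = -38675 - 1*(-52/97) = -38675 + 52/97 = -3751423/97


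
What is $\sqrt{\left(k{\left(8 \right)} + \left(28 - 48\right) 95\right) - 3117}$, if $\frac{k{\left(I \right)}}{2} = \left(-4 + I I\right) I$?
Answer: $i \sqrt{4057} \approx 63.695 i$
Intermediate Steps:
$k{\left(I \right)} = 2 I \left(-4 + I^{2}\right)$ ($k{\left(I \right)} = 2 \left(-4 + I I\right) I = 2 \left(-4 + I^{2}\right) I = 2 I \left(-4 + I^{2}\right)$)
$\sqrt{\left(k{\left(8 \right)} + \left(28 - 48\right) 95\right) - 3117} = \sqrt{\left(2 \cdot 8 \left(-4 + 8^{2}\right) + \left(28 - 48\right) 95\right) - 3117} = \sqrt{\left(2 \cdot 8 \left(-4 + 64\right) + \left(28 - 48\right) 95\right) - 3117} = \sqrt{\left(2 \cdot 8 \cdot 60 - 1900\right) - 3117} = \sqrt{\left(960 - 1900\right) - 3117} = \sqrt{-940 - 3117} = \sqrt{-4057} = i \sqrt{4057}$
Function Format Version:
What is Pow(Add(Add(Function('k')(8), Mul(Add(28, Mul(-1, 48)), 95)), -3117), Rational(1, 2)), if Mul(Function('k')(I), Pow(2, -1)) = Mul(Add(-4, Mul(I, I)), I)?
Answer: Mul(I, Pow(4057, Rational(1, 2))) ≈ Mul(63.695, I)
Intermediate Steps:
Function('k')(I) = Mul(2, I, Add(-4, Pow(I, 2))) (Function('k')(I) = Mul(2, Mul(Add(-4, Mul(I, I)), I)) = Mul(2, Mul(Add(-4, Pow(I, 2)), I)) = Mul(2, Mul(I, Add(-4, Pow(I, 2)))) = Mul(2, I, Add(-4, Pow(I, 2))))
Pow(Add(Add(Function('k')(8), Mul(Add(28, Mul(-1, 48)), 95)), -3117), Rational(1, 2)) = Pow(Add(Add(Mul(2, 8, Add(-4, Pow(8, 2))), Mul(Add(28, Mul(-1, 48)), 95)), -3117), Rational(1, 2)) = Pow(Add(Add(Mul(2, 8, Add(-4, 64)), Mul(Add(28, -48), 95)), -3117), Rational(1, 2)) = Pow(Add(Add(Mul(2, 8, 60), Mul(-20, 95)), -3117), Rational(1, 2)) = Pow(Add(Add(960, -1900), -3117), Rational(1, 2)) = Pow(Add(-940, -3117), Rational(1, 2)) = Pow(-4057, Rational(1, 2)) = Mul(I, Pow(4057, Rational(1, 2)))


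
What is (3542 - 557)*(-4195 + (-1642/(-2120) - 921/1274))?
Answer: -1691010292641/135044 ≈ -1.2522e+7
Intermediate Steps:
(3542 - 557)*(-4195 + (-1642/(-2120) - 921/1274)) = 2985*(-4195 + (-1642*(-1/2120) - 921*1/1274)) = 2985*(-4195 + (821/1060 - 921/1274)) = 2985*(-4195 + 34847/675220) = 2985*(-2832513053/675220) = -1691010292641/135044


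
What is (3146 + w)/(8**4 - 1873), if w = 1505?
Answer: 4651/2223 ≈ 2.0922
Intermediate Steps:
(3146 + w)/(8**4 - 1873) = (3146 + 1505)/(8**4 - 1873) = 4651/(4096 - 1873) = 4651/2223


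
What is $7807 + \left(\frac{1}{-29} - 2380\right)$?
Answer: $\frac{157382}{29} \approx 5427.0$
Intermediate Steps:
$7807 + \left(\frac{1}{-29} - 2380\right) = 7807 - \frac{69021}{29} = \frac{157382}{29}$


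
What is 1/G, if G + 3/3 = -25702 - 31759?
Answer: -1/57462 ≈ -1.7403e-5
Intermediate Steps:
G = -57462 (G = -1 + (-25702 - 31759) = -1 - 57461 = -57462)
1/G = 1/(-57462) = -1/57462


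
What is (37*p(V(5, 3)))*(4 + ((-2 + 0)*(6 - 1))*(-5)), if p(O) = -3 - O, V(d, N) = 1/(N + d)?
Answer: -24975/4 ≈ -6243.8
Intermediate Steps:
(37*p(V(5, 3)))*(4 + ((-2 + 0)*(6 - 1))*(-5)) = (37*(-3 - 1/(3 + 5)))*(4 + ((-2 + 0)*(6 - 1))*(-5)) = (37*(-3 - 1/8))*(4 - 2*5*(-5)) = (37*(-3 - 1*⅛))*(4 - 10*(-5)) = (37*(-3 - ⅛))*(4 + 50) = (37*(-25/8))*54 = -925/8*54 = -24975/4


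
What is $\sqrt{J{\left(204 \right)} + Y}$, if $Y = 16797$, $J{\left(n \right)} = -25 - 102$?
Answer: $\sqrt{16670} \approx 129.11$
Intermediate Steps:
$J{\left(n \right)} = -127$
$\sqrt{J{\left(204 \right)} + Y} = \sqrt{-127 + 16797} = \sqrt{16670}$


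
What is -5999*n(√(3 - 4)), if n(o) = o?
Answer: -5999*I ≈ -5999.0*I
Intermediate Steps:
-5999*n(√(3 - 4)) = -5999*√(3 - 4) = -5999*I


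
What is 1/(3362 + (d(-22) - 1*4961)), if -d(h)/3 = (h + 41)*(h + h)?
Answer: 1/909 ≈ 0.0011001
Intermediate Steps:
d(h) = -6*h*(41 + h) (d(h) = -3*(h + 41)*(h + h) = -3*(41 + h)*2*h = -6*h*(41 + h))
1/(3362 + (d(-22) - 1*4961)) = 1/(3362 + (-6*(-22)*(41 - 22) - 1*4961)) = 1/(3362 + (-6*(-22)*19 - 4961)) = 1/(3362 + (2508 - 4961)) = 1/(3362 - 2453) = 1/909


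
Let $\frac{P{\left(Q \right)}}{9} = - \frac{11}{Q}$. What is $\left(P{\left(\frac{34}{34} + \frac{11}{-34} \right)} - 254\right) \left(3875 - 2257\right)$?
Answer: $- \frac{14898544}{23} \approx -6.4776 \cdot 10^{5}$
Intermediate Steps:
$P{\left(Q \right)} = - \frac{99}{Q}$ ($P{\left(Q \right)} = 9 \left(- \frac{11}{Q}\right) = - \frac{99}{Q}$)
$\left(P{\left(\frac{34}{34} + \frac{11}{-34} \right)} - 254\right) \left(3875 - 2257\right) = \left(- \frac{99}{\frac{34}{34} + \frac{11}{-34}} - 254\right) \left(3875 - 2257\right) = \left(- \frac{99}{34 \cdot \frac{1}{34} + 11 \left(- \frac{1}{34}\right)} - 254\right) 1618 = \left(- \frac{99}{1 - \frac{11}{34}} - 254\right) 1618 = \left(- \frac{99}{\frac{23}{34}} - 254\right) 1618 = \left(\left(-99\right) \frac{34}{23} - 254\right) 1618 = \left(- \frac{3366}{23} - 254\right) 1618 = \left(- \frac{9208}{23}\right) 1618 = - \frac{14898544}{23}$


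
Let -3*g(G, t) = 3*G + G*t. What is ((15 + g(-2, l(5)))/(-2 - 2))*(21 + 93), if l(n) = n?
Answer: -1159/2 ≈ -579.50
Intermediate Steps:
g(G, t) = -G - G*t/3 (g(G, t) = -(3*G + G*t)/3 = -G - G*t/3)
((15 + g(-2, l(5)))/(-2 - 2))*(21 + 93) = ((15 - ⅓*(-2)*(3 + 5))/(-2 - 2))*(21 + 93) = ((15 - ⅓*(-2)*8)/(-4))*114 = ((15 + 16/3)*(-¼))*114 = ((61/3)*(-¼))*114 = -61/12*114 = -1159/2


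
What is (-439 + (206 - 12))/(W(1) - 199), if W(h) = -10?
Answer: 245/209 ≈ 1.1722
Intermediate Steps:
(-439 + (206 - 12))/(W(1) - 199) = (-439 + (206 - 12))/(-10 - 199) = (-439 + 194)/(-209) = -245*(-1/209) = 245/209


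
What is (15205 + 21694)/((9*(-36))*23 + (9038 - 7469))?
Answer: -36899/5883 ≈ -6.2721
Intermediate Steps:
(15205 + 21694)/((9*(-36))*23 + (9038 - 7469)) = 36899/(-324*23 + 1569) = 36899/(-7452 + 1569) = 36899/(-5883) = 36899*(-1/5883) = -36899/5883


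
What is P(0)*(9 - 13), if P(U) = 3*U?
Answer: 0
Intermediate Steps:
P(0)*(9 - 13) = (3*0)*(9 - 13) = 0*(-4) = 0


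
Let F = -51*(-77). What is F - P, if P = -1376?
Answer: 5303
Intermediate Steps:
F = 3927
F - P = 3927 - 1*(-1376) = 3927 + 1376 = 5303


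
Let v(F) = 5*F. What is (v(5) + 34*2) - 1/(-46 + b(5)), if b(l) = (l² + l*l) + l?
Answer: 836/9 ≈ 92.889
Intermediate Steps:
b(l) = l + 2*l² (b(l) = (l² + l²) + l = 2*l² + l = l + 2*l²)
(v(5) + 34*2) - 1/(-46 + b(5)) = (5*5 + 34*2) - 1/(-46 + 5*(1 + 2*5)) = (25 + 68) - 1/(-46 + 5*(1 + 10)) = 93 - 1/(-46 + 5*11) = 93 - 1/(-46 + 55) = 93 - 1/9 = 93 - 1*⅑ = 93 - ⅑ = 836/9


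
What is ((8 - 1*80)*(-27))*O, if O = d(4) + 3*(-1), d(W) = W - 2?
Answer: -1944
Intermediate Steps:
d(W) = -2 + W
O = -1 (O = (-2 + 4) + 3*(-1) = 2 - 3 = -1)
((8 - 1*80)*(-27))*O = ((8 - 1*80)*(-27))*(-1) = ((8 - 80)*(-27))*(-1) = -72*(-27)*(-1) = 1944*(-1) = -1944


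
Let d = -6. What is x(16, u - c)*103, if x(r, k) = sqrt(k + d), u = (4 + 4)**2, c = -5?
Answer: 309*sqrt(7) ≈ 817.54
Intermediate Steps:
u = 64 (u = 8**2 = 64)
x(r, k) = sqrt(-6 + k) (x(r, k) = sqrt(k - 6) = sqrt(-6 + k))
x(16, u - c)*103 = sqrt(-6 + (64 - 1*(-5)))*103 = sqrt(-6 + (64 + 5))*103 = sqrt(-6 + 69)*103 = sqrt(63)*103 = (3*sqrt(7))*103 = 309*sqrt(7)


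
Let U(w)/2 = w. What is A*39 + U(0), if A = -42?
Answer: -1638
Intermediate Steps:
U(w) = 2*w
A*39 + U(0) = -42*39 + 2*0 = -1638 + 0 = -1638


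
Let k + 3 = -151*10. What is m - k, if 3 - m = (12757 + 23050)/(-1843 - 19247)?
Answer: 32008247/21090 ≈ 1517.7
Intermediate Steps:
k = -1513 (k = -3 - 151*10 = -3 - 1510 = -1513)
m = 99077/21090 (m = 3 - (12757 + 23050)/(-1843 - 19247) = 3 - 35807/(-21090) = 3 - 35807*(-1)/21090 = 3 - 1*(-35807/21090) = 3 + 35807/21090 = 99077/21090 ≈ 4.6978)
m - k = 99077/21090 - 1*(-1513) = 99077/21090 + 1513 = 32008247/21090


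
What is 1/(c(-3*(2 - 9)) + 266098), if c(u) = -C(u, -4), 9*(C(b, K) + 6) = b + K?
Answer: 9/2394919 ≈ 3.7580e-6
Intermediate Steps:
C(b, K) = -6 + K/9 + b/9 (C(b, K) = -6 + (b + K)/9 = -6 + (K + b)/9 = -6 + (K/9 + b/9) = -6 + K/9 + b/9)
c(u) = 58/9 - u/9 (c(u) = -(-6 + (⅑)*(-4) + u/9) = -(-6 - 4/9 + u/9) = -(-58/9 + u/9) = 58/9 - u/9)
1/(c(-3*(2 - 9)) + 266098) = 1/((58/9 - (-1)*(2 - 9)/3) + 266098) = 1/((58/9 - (-1)*(-7)/3) + 266098) = 1/((58/9 - ⅑*21) + 266098) = 1/((58/9 - 7/3) + 266098) = 1/(37/9 + 266098) = 1/(2394919/9) = 9/2394919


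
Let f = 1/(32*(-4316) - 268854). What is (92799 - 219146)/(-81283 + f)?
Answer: 51418933202/33079417379 ≈ 1.5544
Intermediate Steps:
f = -1/406966 (f = 1/(-138112 - 268854) = 1/(-406966) = -1/406966 ≈ -2.4572e-6)
(92799 - 219146)/(-81283 + f) = (92799 - 219146)/(-81283 - 1/406966) = -126347/(-33079417379/406966) = -126347*(-406966/33079417379) = 51418933202/33079417379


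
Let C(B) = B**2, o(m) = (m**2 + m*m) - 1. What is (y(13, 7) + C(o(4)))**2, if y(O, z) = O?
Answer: 948676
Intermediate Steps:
o(m) = -1 + 2*m**2 (o(m) = (m**2 + m**2) - 1 = 2*m**2 - 1 = -1 + 2*m**2)
(y(13, 7) + C(o(4)))**2 = (13 + (-1 + 2*4**2)**2)**2 = (13 + (-1 + 2*16)**2)**2 = (13 + (-1 + 32)**2)**2 = (13 + 31**2)**2 = (13 + 961)**2 = 974**2 = 948676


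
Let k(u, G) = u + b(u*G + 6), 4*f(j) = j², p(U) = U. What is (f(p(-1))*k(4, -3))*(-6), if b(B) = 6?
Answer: -15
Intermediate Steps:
f(j) = j²/4
k(u, G) = 6 + u (k(u, G) = u + 6 = 6 + u)
(f(p(-1))*k(4, -3))*(-6) = (((¼)*(-1)²)*(6 + 4))*(-6) = (((¼)*1)*10)*(-6) = ((¼)*10)*(-6) = (5/2)*(-6) = -15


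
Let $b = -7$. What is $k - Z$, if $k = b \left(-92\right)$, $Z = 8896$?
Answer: $-8252$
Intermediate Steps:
$k = 644$ ($k = \left(-7\right) \left(-92\right) = 644$)
$k - Z = 644 - 8896 = -8252$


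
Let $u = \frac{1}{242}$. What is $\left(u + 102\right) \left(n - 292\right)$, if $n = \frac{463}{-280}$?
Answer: $- \frac{405934951}{13552} \approx -29954.0$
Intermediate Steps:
$u = \frac{1}{242} \approx 0.0041322$
$n = - \frac{463}{280}$ ($n = 463 \left(- \frac{1}{280}\right) = - \frac{463}{280} \approx -1.6536$)
$\left(u + 102\right) \left(n - 292\right) = \left(\frac{1}{242} + 102\right) \left(- \frac{463}{280} - 292\right) = \frac{24685}{242} \left(- \frac{82223}{280}\right) = - \frac{405934951}{13552}$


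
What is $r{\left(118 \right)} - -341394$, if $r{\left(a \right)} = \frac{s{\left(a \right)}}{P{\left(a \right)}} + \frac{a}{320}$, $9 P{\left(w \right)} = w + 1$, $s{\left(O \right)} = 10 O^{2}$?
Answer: $\frac{6700654381}{19040} \approx 3.5193 \cdot 10^{5}$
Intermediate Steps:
$P{\left(w \right)} = \frac{1}{9} + \frac{w}{9}$ ($P{\left(w \right)} = \frac{w + 1}{9} = \frac{1 + w}{9} = \frac{1}{9} + \frac{w}{9}$)
$r{\left(a \right)} = \frac{a}{320} + \frac{10 a^{2}}{\frac{1}{9} + \frac{a}{9}}$ ($r{\left(a \right)} = \frac{10 a^{2}}{\frac{1}{9} + \frac{a}{9}} + \frac{a}{320} = \frac{a}{320} + \frac{10 a^{2}}{\frac{1}{9} + \frac{a}{9}}$)
$r{\left(118 \right)} - -341394 = \frac{1}{320} \cdot 118 \frac{1}{1 + 118} \left(1 + 28801 \cdot 118\right) - -341394 = \frac{1}{320} \cdot 118 \cdot \frac{1}{119} \left(1 + 3398518\right) + 341394 = \frac{1}{320} \cdot 118 \cdot \frac{1}{119} \cdot 3398519 + 341394 = \frac{200512621}{19040} + 341394 = \frac{6700654381}{19040}$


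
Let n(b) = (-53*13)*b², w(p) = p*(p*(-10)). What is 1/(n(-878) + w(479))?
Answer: -1/533433486 ≈ -1.8746e-9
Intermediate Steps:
w(p) = -10*p² (w(p) = p*(-10*p) = -10*p²)
n(b) = -689*b²
1/(n(-878) + w(479)) = 1/(-689*(-878)² - 10*479²) = 1/(-689*770884 - 10*229441) = 1/(-531139076 - 2294410) = 1/(-533433486) = -1/533433486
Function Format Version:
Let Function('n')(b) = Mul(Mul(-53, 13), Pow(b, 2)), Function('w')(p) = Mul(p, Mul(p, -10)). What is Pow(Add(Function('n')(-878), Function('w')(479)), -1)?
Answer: Rational(-1, 533433486) ≈ -1.8746e-9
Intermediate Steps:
Function('w')(p) = Mul(-10, Pow(p, 2)) (Function('w')(p) = Mul(p, Mul(-10, p)) = Mul(-10, Pow(p, 2)))
Function('n')(b) = Mul(-689, Pow(b, 2))
Pow(Add(Function('n')(-878), Function('w')(479)), -1) = Pow(Add(Mul(-689, Pow(-878, 2)), Mul(-10, Pow(479, 2))), -1) = Pow(Add(Mul(-689, 770884), Mul(-10, 229441)), -1) = Pow(Add(-531139076, -2294410), -1) = Pow(-533433486, -1) = Rational(-1, 533433486)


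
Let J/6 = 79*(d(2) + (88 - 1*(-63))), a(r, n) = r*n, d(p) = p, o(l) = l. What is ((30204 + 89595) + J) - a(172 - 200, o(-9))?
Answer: 192069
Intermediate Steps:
a(r, n) = n*r
J = 72522 (J = 6*(79*(2 + (88 - 1*(-63)))) = 6*(79*(2 + (88 + 63))) = 6*(79*(2 + 151)) = 6*(79*153) = 6*12087 = 72522)
((30204 + 89595) + J) - a(172 - 200, o(-9)) = ((30204 + 89595) + 72522) - (-9)*(172 - 200) = (119799 + 72522) - (-9)*(-28) = 192321 - 1*252 = 192321 - 252 = 192069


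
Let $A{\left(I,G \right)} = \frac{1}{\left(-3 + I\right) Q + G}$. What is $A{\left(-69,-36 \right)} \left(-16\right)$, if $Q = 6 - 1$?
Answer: $\frac{4}{99} \approx 0.040404$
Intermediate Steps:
$Q = 5$
$A{\left(I,G \right)} = \frac{1}{-15 + G + 5 I}$ ($A{\left(I,G \right)} = \frac{1}{\left(-3 + I\right) 5 + G} = \frac{1}{\left(-15 + 5 I\right) + G} = \frac{1}{-15 + G + 5 I}$)
$A{\left(-69,-36 \right)} \left(-16\right) = \frac{1}{-15 - 36 + 5 \left(-69\right)} \left(-16\right) = \frac{1}{-15 - 36 - 345} \left(-16\right) = \frac{1}{-396} \left(-16\right) = \left(- \frac{1}{396}\right) \left(-16\right) = \frac{4}{99}$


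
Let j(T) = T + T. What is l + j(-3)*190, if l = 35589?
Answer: 34449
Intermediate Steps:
j(T) = 2*T
l + j(-3)*190 = 35589 + (2*(-3))*190 = 35589 - 6*190 = 35589 - 1140 = 34449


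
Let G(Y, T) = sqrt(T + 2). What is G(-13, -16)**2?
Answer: -14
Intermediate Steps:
G(Y, T) = sqrt(2 + T)
G(-13, -16)**2 = (sqrt(2 - 16))**2 = (sqrt(-14))**2 = (I*sqrt(14))**2 = -14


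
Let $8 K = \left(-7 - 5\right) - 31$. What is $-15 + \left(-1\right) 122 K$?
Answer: $\frac{2563}{4} \approx 640.75$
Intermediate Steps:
$K = - \frac{43}{8}$ ($K = \frac{\left(-7 - 5\right) - 31}{8} = \frac{-12 - 31}{8} = \frac{1}{8} \left(-43\right) = - \frac{43}{8} \approx -5.375$)
$-15 + \left(-1\right) 122 K = -15 + \left(-1\right) 122 \left(- \frac{43}{8}\right) = -15 - - \frac{2623}{4} = -15 + \frac{2623}{4} = \frac{2563}{4}$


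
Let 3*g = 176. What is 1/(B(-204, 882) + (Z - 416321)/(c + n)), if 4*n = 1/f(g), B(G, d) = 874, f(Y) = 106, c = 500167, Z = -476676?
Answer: 212070809/184971256338 ≈ 0.0011465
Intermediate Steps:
g = 176/3 (g = (⅓)*176 = 176/3 ≈ 58.667)
n = 1/424 (n = (¼)/106 = (¼)*(1/106) = 1/424 ≈ 0.0023585)
1/(B(-204, 882) + (Z - 416321)/(c + n)) = 1/(874 + (-476676 - 416321)/(500167 + 1/424)) = 1/(874 - 892997/212070809/424) = 1/(874 - 892997*424/212070809) = 1/(874 - 378630728/212070809) = 1/(184971256338/212070809) = 212070809/184971256338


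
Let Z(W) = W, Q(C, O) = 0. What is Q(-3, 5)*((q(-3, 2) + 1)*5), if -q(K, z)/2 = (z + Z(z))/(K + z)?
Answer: 0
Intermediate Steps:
q(K, z) = -4*z/(K + z) (q(K, z) = -2*(z + z)/(K + z) = -2*2*z/(K + z) = -4*z/(K + z))
Q(-3, 5)*((q(-3, 2) + 1)*5) = 0*((-4*2/(-3 + 2) + 1)*5) = 0*((-4*2/(-1) + 1)*5) = 0*((-4*2*(-1) + 1)*5) = 0*((8 + 1)*5) = 0*(9*5) = 0*45 = 0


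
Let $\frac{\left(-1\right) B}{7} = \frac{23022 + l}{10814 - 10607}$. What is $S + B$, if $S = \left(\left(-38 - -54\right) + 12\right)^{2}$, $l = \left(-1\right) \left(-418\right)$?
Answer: $- \frac{1792}{207} \approx -8.657$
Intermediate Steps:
$l = 418$
$S = 784$ ($S = \left(\left(-38 + 54\right) + 12\right)^{2} = \left(16 + 12\right)^{2} = 28^{2} = 784$)
$B = - \frac{164080}{207}$ ($B = - 7 \frac{23022 + 418}{10814 - 10607} = - 7 \cdot \frac{23440}{207} = - 7 \cdot 23440 \cdot \frac{1}{207} = \left(-7\right) \frac{23440}{207} = - \frac{164080}{207} \approx -792.66$)
$S + B = 784 - \frac{164080}{207} = - \frac{1792}{207}$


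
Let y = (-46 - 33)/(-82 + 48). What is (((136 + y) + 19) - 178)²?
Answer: 494209/1156 ≈ 427.52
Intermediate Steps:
y = 79/34 (y = -79/(-34) = -79*(-1/34) = 79/34 ≈ 2.3235)
(((136 + y) + 19) - 178)² = (((136 + 79/34) + 19) - 178)² = ((4703/34 + 19) - 178)² = (5349/34 - 178)² = (-703/34)² = 494209/1156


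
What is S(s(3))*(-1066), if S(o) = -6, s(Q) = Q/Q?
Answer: 6396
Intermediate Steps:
s(Q) = 1
S(s(3))*(-1066) = -6*(-1066) = 6396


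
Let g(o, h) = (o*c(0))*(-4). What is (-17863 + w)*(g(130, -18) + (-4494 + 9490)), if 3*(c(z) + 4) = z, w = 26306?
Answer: 59742668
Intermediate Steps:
c(z) = -4 + z/3
g(o, h) = 16*o (g(o, h) = (o*(-4 + (⅓)*0))*(-4) = (o*(-4 + 0))*(-4) = (o*(-4))*(-4) = -4*o*(-4) = 16*o)
(-17863 + w)*(g(130, -18) + (-4494 + 9490)) = (-17863 + 26306)*(16*130 + (-4494 + 9490)) = 8443*(2080 + 4996) = 8443*7076 = 59742668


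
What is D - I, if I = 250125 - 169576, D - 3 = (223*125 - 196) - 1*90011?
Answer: -142878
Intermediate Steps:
D = -62329 (D = 3 + ((223*125 - 196) - 1*90011) = 3 + ((27875 - 196) - 90011) = 3 + (27679 - 90011) = 3 - 62332 = -62329)
I = 80549
D - I = -62329 - 1*80549 = -62329 - 80549 = -142878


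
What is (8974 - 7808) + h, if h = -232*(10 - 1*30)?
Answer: 5806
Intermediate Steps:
h = 4640 (h = -232*(10 - 30) = -232*(-20) = 4640)
(8974 - 7808) + h = (8974 - 7808) + 4640 = 1166 + 4640 = 5806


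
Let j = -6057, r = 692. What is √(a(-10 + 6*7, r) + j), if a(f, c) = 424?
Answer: I*√5633 ≈ 75.053*I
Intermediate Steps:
√(a(-10 + 6*7, r) + j) = √(424 - 6057) = √(-5633) = I*√5633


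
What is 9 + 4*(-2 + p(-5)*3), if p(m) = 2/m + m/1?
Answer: -319/5 ≈ -63.800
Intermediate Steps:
p(m) = m + 2/m (p(m) = 2/m + m*1 = 2/m + m = m + 2/m)
9 + 4*(-2 + p(-5)*3) = 9 + 4*(-2 + (-5 + 2/(-5))*3) = 9 + 4*(-2 + (-5 + 2*(-⅕))*3) = 9 + 4*(-2 + (-5 - ⅖)*3) = 9 + 4*(-2 - 27/5*3) = 9 + 4*(-2 - 81/5) = 9 + 4*(-91/5) = 9 - 364/5 = -319/5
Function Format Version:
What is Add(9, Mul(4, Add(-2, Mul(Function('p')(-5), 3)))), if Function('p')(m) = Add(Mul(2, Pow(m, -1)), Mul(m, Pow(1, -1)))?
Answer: Rational(-319, 5) ≈ -63.800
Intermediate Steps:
Function('p')(m) = Add(m, Mul(2, Pow(m, -1))) (Function('p')(m) = Add(Mul(2, Pow(m, -1)), Mul(m, 1)) = Add(Mul(2, Pow(m, -1)), m) = Add(m, Mul(2, Pow(m, -1))))
Add(9, Mul(4, Add(-2, Mul(Function('p')(-5), 3)))) = Add(9, Mul(4, Add(-2, Mul(Add(-5, Mul(2, Pow(-5, -1))), 3)))) = Add(9, Mul(4, Add(-2, Mul(Add(-5, Mul(2, Rational(-1, 5))), 3)))) = Add(9, Mul(4, Add(-2, Mul(Add(-5, Rational(-2, 5)), 3)))) = Add(9, Mul(4, Add(-2, Mul(Rational(-27, 5), 3)))) = Add(9, Mul(4, Add(-2, Rational(-81, 5)))) = Add(9, Mul(4, Rational(-91, 5))) = Add(9, Rational(-364, 5)) = Rational(-319, 5)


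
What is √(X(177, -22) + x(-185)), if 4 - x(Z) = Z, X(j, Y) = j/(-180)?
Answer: √169215/30 ≈ 13.712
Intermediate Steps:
X(j, Y) = -j/180 (X(j, Y) = j*(-1/180) = -j/180)
x(Z) = 4 - Z
√(X(177, -22) + x(-185)) = √(-1/180*177 + (4 - 1*(-185))) = √(-59/60 + (4 + 185)) = √(-59/60 + 189) = √(11281/60) = √169215/30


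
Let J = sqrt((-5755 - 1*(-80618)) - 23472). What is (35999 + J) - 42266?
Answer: -6267 + sqrt(51391) ≈ -6040.3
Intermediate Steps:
J = sqrt(51391) (J = sqrt((-5755 + 80618) - 23472) = sqrt(74863 - 23472) = sqrt(51391) ≈ 226.70)
(35999 + J) - 42266 = (35999 + sqrt(51391)) - 42266 = -6267 + sqrt(51391)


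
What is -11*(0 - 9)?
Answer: 99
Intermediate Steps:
-11*(0 - 9) = -11*(-9) = 99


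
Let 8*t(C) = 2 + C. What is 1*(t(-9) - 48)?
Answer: -391/8 ≈ -48.875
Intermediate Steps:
t(C) = ¼ + C/8 (t(C) = (2 + C)/8 = ¼ + C/8)
1*(t(-9) - 48) = 1*((¼ + (⅛)*(-9)) - 48) = 1*((¼ - 9/8) - 48) = 1*(-7/8 - 48) = 1*(-391/8) = -391/8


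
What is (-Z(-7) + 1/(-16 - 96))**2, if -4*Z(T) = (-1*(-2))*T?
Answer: 154449/12544 ≈ 12.313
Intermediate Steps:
Z(T) = -T/2 (Z(T) = -(-1*(-2))*T/4 = -T/2)
(-Z(-7) + 1/(-16 - 96))**2 = (-(-1)*(-7)/2 + 1/(-16 - 96))**2 = (-1*7/2 + 1/(-112))**2 = (-7/2 - 1/112)**2 = (-393/112)**2 = 154449/12544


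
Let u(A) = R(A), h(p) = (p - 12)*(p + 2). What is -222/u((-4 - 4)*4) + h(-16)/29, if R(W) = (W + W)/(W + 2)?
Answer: -42013/464 ≈ -90.545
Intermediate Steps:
R(W) = 2*W/(2 + W) (R(W) = (2*W)/(2 + W) = 2*W/(2 + W))
h(p) = (-12 + p)*(2 + p)
u(A) = 2*A/(2 + A)
-222/u((-4 - 4)*4) + h(-16)/29 = -222*(2 + (-4 - 4)*4)/(8*(-4 - 4)) + (-24 + (-16)² - 10*(-16))/29 = -222/(2*(-8*4)/(2 - 8*4)) + (-24 + 256 + 160)*(1/29) = -222/(2*(-32)/(2 - 32)) + 392*(1/29) = -222/(2*(-32)/(-30)) + 392/29 = -222/(2*(-32)*(-1/30)) + 392/29 = -222/32/15 + 392/29 = -222*15/32 + 392/29 = -1665/16 + 392/29 = -42013/464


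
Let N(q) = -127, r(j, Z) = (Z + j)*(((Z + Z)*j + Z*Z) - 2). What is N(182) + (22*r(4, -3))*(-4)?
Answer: 1369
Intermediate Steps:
r(j, Z) = (Z + j)*(-2 + Z² + 2*Z*j) (r(j, Z) = (Z + j)*(((2*Z)*j + Z²) - 2) = (Z + j)*((2*Z*j + Z²) - 2) = (Z + j)*((Z² + 2*Z*j) - 2) = (Z + j)*(-2 + Z² + 2*Z*j))
N(182) + (22*r(4, -3))*(-4) = -127 + (22*((-3)³ - 2*(-3) - 2*4 + 2*(-3)*4² + 3*4*(-3)²))*(-4) = -127 + (22*(-27 + 6 - 8 + 2*(-3)*16 + 3*4*9))*(-4) = -127 + (22*(-27 + 6 - 8 - 96 + 108))*(-4) = -127 + (22*(-17))*(-4) = -127 - 374*(-4) = -127 + 1496 = 1369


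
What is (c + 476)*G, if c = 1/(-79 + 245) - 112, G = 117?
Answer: 7069725/166 ≈ 42589.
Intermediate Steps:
c = -18591/166 (c = 1/166 - 112 = -18591/166 ≈ -111.99)
(c + 476)*G = (-18591/166 + 476)*117 = (60425/166)*117 = 7069725/166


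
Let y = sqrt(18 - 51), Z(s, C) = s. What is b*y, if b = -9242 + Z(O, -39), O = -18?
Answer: -9260*I*sqrt(33) ≈ -53195.0*I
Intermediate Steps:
y = I*sqrt(33) (y = sqrt(-33) = I*sqrt(33) ≈ 5.7446*I)
b = -9260 (b = -9242 - 18 = -9260)
b*y = -9260*I*sqrt(33)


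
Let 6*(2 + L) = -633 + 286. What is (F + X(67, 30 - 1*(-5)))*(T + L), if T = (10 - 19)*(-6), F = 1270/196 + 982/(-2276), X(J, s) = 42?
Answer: -3349075/11949 ≈ -280.28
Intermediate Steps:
F = 168628/27881 (F = 1270*(1/196) + 982*(-1/2276) = 635/98 - 491/1138 = 168628/27881 ≈ 6.0481)
L = -359/6 (L = -2 + (-633 + 286)/6 = -2 + (⅙)*(-347) = -2 - 347/6 = -359/6 ≈ -59.833)
T = 54 (T = -9*(-6) = 54)
(F + X(67, 30 - 1*(-5)))*(T + L) = (168628/27881 + 42)*(54 - 359/6) = (1339630/27881)*(-35/6) = -3349075/11949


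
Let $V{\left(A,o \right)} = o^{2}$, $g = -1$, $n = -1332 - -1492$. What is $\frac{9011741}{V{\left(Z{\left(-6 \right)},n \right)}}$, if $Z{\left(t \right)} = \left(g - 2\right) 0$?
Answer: $\frac{9011741}{25600} \approx 352.02$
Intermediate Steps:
$n = 160$ ($n = -1332 + 1492 = 160$)
$Z{\left(t \right)} = 0$ ($Z{\left(t \right)} = \left(-1 - 2\right) 0 = \left(-3\right) 0 = 0$)
$\frac{9011741}{V{\left(Z{\left(-6 \right)},n \right)}} = \frac{9011741}{160^{2}} = \frac{9011741}{25600}$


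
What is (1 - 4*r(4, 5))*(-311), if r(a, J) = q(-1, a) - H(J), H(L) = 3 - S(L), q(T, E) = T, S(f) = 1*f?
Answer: 933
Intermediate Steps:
S(f) = f
H(L) = 3 - L
r(a, J) = -4 + J (r(a, J) = -1 - (3 - J) = -1 + (-3 + J) = -4 + J)
(1 - 4*r(4, 5))*(-311) = (1 - 4*(-4 + 5))*(-311) = (1 - 4*1)*(-311) = (1 - 4)*(-311) = -3*(-311) = 933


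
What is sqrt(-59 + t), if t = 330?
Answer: sqrt(271) ≈ 16.462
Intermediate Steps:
sqrt(-59 + t) = sqrt(-59 + 330) = sqrt(271)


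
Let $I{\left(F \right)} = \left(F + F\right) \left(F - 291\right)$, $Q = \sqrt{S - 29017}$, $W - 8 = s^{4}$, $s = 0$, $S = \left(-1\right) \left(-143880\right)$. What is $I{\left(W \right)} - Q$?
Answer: $-4528 - \sqrt{114863} \approx -4866.9$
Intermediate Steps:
$S = 143880$
$W = 8$ ($W = 8 + 0^{4} = 8 + 0 = 8$)
$Q = \sqrt{114863}$ ($Q = \sqrt{143880 - 29017} = \sqrt{114863} \approx 338.91$)
$I{\left(F \right)} = 2 F \left(-291 + F\right)$
$I{\left(W \right)} - Q = 2 \cdot 8 \left(-291 + 8\right) - \sqrt{114863} = 2 \cdot 8 \left(-283\right) - \sqrt{114863} = -4528 - \sqrt{114863}$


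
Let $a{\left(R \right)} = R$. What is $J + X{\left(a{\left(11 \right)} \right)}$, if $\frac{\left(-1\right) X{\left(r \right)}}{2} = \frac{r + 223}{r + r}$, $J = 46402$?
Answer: $\frac{510188}{11} \approx 46381.0$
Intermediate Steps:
$X{\left(r \right)} = - \frac{223 + r}{r}$ ($X{\left(r \right)} = - 2 \frac{r + 223}{r + r} = - 2 \frac{223 + r}{2 r} = - \frac{223 + r}{r}$)
$J + X{\left(a{\left(11 \right)} \right)} = 46402 + \frac{-223 - 11}{11} = 46402 + \frac{1}{11} \left(-234\right) = 46402 - \frac{234}{11} = \frac{510188}{11}$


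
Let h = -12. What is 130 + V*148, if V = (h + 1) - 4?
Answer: -2090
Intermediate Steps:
V = -15 (V = (-12 + 1) - 4 = -11 - 4 = -15)
130 + V*148 = 130 - 15*148 = 130 - 2220 = -2090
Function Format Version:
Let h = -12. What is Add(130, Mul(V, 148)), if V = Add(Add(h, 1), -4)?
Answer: -2090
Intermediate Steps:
V = -15 (V = Add(Add(-12, 1), -4) = Add(-11, -4) = -15)
Add(130, Mul(V, 148)) = Add(130, Mul(-15, 148)) = Add(130, -2220) = -2090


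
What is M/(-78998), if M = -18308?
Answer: 9154/39499 ≈ 0.23175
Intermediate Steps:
M/(-78998) = -18308/(-78998) = -18308*(-1/78998) = 9154/39499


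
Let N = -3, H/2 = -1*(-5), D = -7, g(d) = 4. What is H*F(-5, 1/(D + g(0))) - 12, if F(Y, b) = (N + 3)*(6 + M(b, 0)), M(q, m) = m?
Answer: -12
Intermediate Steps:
H = 10 (H = 2*(-1*(-5)) = 2*5 = 10)
F(Y, b) = 0 (F(Y, b) = (-3 + 3)*(6 + 0) = 0*6 = 0)
H*F(-5, 1/(D + g(0))) - 12 = 10*0 - 12 = 0 - 12 = -12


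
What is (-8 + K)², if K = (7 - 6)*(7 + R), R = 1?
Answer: 0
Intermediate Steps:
K = 8 (K = (7 - 6)*(7 + 1) = 1*8 = 8)
(-8 + K)² = (-8 + 8)² = 0² = 0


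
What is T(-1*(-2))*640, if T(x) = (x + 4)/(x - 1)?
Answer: 3840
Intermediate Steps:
T(x) = (4 + x)/(-1 + x)
T(-1*(-2))*640 = ((4 - 1*(-2))/(-1 - 1*(-2)))*640 = ((4 + 2)/(-1 + 2))*640 = (6/1)*640 = (1*6)*640 = 6*640 = 3840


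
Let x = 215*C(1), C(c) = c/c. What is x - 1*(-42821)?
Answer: 43036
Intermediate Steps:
C(c) = 1
x = 215 (x = 215*1 = 215)
x - 1*(-42821) = 215 - 1*(-42821) = 215 + 42821 = 43036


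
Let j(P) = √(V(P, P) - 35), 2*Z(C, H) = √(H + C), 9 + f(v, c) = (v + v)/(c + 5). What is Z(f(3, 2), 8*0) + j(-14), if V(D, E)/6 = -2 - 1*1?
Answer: I*(√53 + √399/14) ≈ 8.7069*I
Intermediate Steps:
f(v, c) = -9 + 2*v/(5 + c) (f(v, c) = -9 + (v + v)/(c + 5) = -9 + (2*v)/(5 + c) = -9 + 2*v/(5 + c))
Z(C, H) = √(C + H)/2 (Z(C, H) = √(H + C)/2 = √(C + H)/2)
V(D, E) = -18 (V(D, E) = 6*(-2 - 1*1) = 6*(-2 - 1) = 6*(-3) = -18)
j(P) = I*√53 (j(P) = √(-18 - 35) = √(-53) = I*√53)
Z(f(3, 2), 8*0) + j(-14) = √((-45 - 9*2 + 2*3)/(5 + 2) + 8*0)/2 + I*√53 = √((-45 - 18 + 6)/7 + 0)/2 + I*√53 = √((⅐)*(-57) + 0)/2 + I*√53 = √(-57/7 + 0)/2 + I*√53 = √(-57/7)/2 + I*√53 = (I*√399/7)/2 + I*√53 = I*√399/14 + I*√53 = I*√53 + I*√399/14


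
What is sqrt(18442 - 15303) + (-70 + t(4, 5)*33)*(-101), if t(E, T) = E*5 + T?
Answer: -76255 + sqrt(3139) ≈ -76199.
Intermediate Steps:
t(E, T) = T + 5*E (t(E, T) = 5*E + T = T + 5*E)
sqrt(18442 - 15303) + (-70 + t(4, 5)*33)*(-101) = sqrt(18442 - 15303) + (-70 + (5 + 5*4)*33)*(-101) = sqrt(3139) + (-70 + (5 + 20)*33)*(-101) = sqrt(3139) + (-70 + 25*33)*(-101) = sqrt(3139) + (-70 + 825)*(-101) = sqrt(3139) + 755*(-101) = sqrt(3139) - 76255 = -76255 + sqrt(3139)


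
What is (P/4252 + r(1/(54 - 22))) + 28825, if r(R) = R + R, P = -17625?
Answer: 490186163/17008 ≈ 28821.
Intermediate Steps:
r(R) = 2*R
(P/4252 + r(1/(54 - 22))) + 28825 = (-17625/4252 + 2/(54 - 22)) + 28825 = (-17625*1/4252 + 2/32) + 28825 = (-17625/4252 + 2*(1/32)) + 28825 = (-17625/4252 + 1/16) + 28825 = -69437/17008 + 28825 = 490186163/17008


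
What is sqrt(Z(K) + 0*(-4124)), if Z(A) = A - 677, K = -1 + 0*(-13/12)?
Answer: I*sqrt(678) ≈ 26.038*I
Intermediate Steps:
K = -1 (K = -1 + 0*(-13*1/12) = -1 + 0*(-13/12) = -1 + 0 = -1)
Z(A) = -677 + A
sqrt(Z(K) + 0*(-4124)) = sqrt((-677 - 1) + 0*(-4124)) = sqrt(-678 + 0) = sqrt(-678) = I*sqrt(678)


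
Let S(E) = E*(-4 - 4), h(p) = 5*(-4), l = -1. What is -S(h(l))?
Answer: -160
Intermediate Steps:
h(p) = -20
S(E) = -8*E (S(E) = E*(-8) = -8*E)
-S(h(l)) = -(-8)*(-20) = -1*160 = -160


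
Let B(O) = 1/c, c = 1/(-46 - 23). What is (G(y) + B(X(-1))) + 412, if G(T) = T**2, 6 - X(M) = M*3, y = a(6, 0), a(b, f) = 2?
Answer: 347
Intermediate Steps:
y = 2
X(M) = 6 - 3*M (X(M) = 6 - M*3 = 6 - 3*M)
c = -1/69 (c = 1/(-69) = -1/69 ≈ -0.014493)
B(O) = -69 (B(O) = 1/(-1/69) = -69)
(G(y) + B(X(-1))) + 412 = (2**2 - 69) + 412 = (4 - 69) + 412 = -65 + 412 = 347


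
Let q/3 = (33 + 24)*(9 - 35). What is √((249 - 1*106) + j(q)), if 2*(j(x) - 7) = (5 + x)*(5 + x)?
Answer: √39445562/2 ≈ 3140.3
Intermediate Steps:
q = -4446 (q = 3*((33 + 24)*(9 - 35)) = 3*(57*(-26)) = 3*(-1482) = -4446)
j(x) = 7 + (5 + x)²/2 (j(x) = 7 + ((5 + x)*(5 + x))/2 = 7 + (5 + x)²/2)
√((249 - 1*106) + j(q)) = √((249 - 1*106) + (7 + (5 - 4446)²/2)) = √((249 - 106) + (7 + (½)*(-4441)²)) = √(143 + (7 + (½)*19722481)) = √(143 + (7 + 19722481/2)) = √(143 + 19722495/2) = √(19722781/2) = √39445562/2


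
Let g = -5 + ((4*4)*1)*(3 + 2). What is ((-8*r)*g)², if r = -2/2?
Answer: 360000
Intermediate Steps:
g = 75 (g = -5 + (16*1)*5 = -5 + 16*5 = -5 + 80 = 75)
r = -1 (r = -2*½ = -1)
((-8*r)*g)² = (-8*(-1)*75)² = (8*75)² = 600² = 360000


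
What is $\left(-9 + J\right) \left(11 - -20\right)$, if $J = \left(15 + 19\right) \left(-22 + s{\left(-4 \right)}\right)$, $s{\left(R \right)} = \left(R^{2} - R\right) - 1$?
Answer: $-3441$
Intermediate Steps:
$s{\left(R \right)} = -1 + R^{2} - R$
$J = -102$ ($J = \left(15 + 19\right) \left(-22 - \left(-3 - 16\right)\right) = 34 \left(-22 + \left(-1 + 16 + 4\right)\right) = 34 \left(-22 + 19\right) = 34 \left(-3\right) = -102$)
$\left(-9 + J\right) \left(11 - -20\right) = \left(-9 - 102\right) \left(11 - -20\right) = - 111 \left(11 + 20\right) = \left(-111\right) 31 = -3441$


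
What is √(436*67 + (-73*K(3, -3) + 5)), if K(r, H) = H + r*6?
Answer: √28122 ≈ 167.70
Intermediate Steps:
K(r, H) = H + 6*r
√(436*67 + (-73*K(3, -3) + 5)) = √(436*67 + (-73*(-3 + 6*3) + 5)) = √(29212 + (-73*(-3 + 18) + 5)) = √(29212 + (-73*15 + 5)) = √(29212 + (-1095 + 5)) = √(29212 - 1090) = √28122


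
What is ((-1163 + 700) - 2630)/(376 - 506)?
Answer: 3093/130 ≈ 23.792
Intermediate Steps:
((-1163 + 700) - 2630)/(376 - 506) = (-463 - 2630)/(-130) = -3093*(-1/130) = 3093/130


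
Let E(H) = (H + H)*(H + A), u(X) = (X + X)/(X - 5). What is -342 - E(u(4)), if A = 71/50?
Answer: -11182/25 ≈ -447.28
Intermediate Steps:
A = 71/50 (A = 71*(1/50) = 71/50 ≈ 1.4200)
u(X) = 2*X/(-5 + X) (u(X) = (2*X)/(-5 + X) = 2*X/(-5 + X))
E(H) = 2*H*(71/50 + H) (E(H) = (H + H)*(H + 71/50) = (2*H)*(71/50 + H) = 2*H*(71/50 + H))
-342 - E(u(4)) = -342 - 2*4/(-5 + 4)*(71 + 50*(2*4/(-5 + 4)))/25 = -342 - 2*4/(-1)*(71 + 50*(2*4/(-1)))/25 = -342 - 2*4*(-1)*(71 + 50*(2*4*(-1)))/25 = -342 - (-8)*(71 + 50*(-8))/25 = -342 - (-8)*(71 - 400)/25 = -342 - (-8)*(-329)/25 = -342 - 1*2632/25 = -342 - 2632/25 = -11182/25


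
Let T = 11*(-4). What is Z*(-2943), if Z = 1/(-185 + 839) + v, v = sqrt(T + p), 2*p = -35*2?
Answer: -9/2 - 2943*I*sqrt(79) ≈ -4.5 - 26158.0*I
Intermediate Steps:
p = -35 (p = (-35*2)/2 = (1/2)*(-70) = -35)
T = -44
v = I*sqrt(79) (v = sqrt(-44 - 35) = sqrt(-79) = I*sqrt(79) ≈ 8.8882*I)
Z = 1/654 + I*sqrt(79) (Z = 1/(-185 + 839) + I*sqrt(79) = 1/654 + I*sqrt(79) ≈ 0.0015291 + 8.8882*I)
Z*(-2943) = (1/654 + I*sqrt(79))*(-2943) = -9/2 - 2943*I*sqrt(79)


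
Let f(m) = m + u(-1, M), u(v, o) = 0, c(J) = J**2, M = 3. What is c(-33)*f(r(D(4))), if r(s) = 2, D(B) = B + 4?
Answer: 2178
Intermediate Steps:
D(B) = 4 + B
f(m) = m (f(m) = m + 0 = m)
c(-33)*f(r(D(4))) = (-33)**2*2 = 1089*2 = 2178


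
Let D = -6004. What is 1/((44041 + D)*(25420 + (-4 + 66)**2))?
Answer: 1/1113114768 ≈ 8.9838e-10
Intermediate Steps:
1/((44041 + D)*(25420 + (-4 + 66)**2)) = 1/((44041 - 6004)*(25420 + (-4 + 66)**2)) = 1/(38037*(25420 + 62**2)) = 1/(38037*(25420 + 3844)) = 1/(38037*29264) = 1/1113114768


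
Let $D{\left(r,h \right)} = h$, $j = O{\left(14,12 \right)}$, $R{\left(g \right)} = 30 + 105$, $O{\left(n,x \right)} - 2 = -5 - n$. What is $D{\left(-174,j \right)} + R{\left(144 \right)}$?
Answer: $118$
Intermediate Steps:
$O{\left(n,x \right)} = -3 - n$ ($O{\left(n,x \right)} = 2 - \left(5 + n\right) = -3 - n$)
$R{\left(g \right)} = 135$
$j = -17$ ($j = -3 - 14 = -17$)
$D{\left(-174,j \right)} + R{\left(144 \right)} = -17 + 135 = 118$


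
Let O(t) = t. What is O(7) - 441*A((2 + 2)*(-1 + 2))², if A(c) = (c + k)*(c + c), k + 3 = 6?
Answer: -1382969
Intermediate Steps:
k = 3 (k = -3 + 6 = 3)
A(c) = 2*c*(3 + c) (A(c) = (c + 3)*(c + c) = (3 + c)*(2*c) = 2*c*(3 + c))
O(7) - 441*A((2 + 2)*(-1 + 2))² = 7 - 441*4*(-1 + 2)²*(2 + 2)²*(3 + (2 + 2)*(-1 + 2))² = 7 - 441*64*(3 + 4*1)² = 7 - 441*64*(3 + 4)² = 7 - 441*(2*4*7)² = 7 - 441*56² = 7 - 441*3136 = 7 - 1382976 = -1382969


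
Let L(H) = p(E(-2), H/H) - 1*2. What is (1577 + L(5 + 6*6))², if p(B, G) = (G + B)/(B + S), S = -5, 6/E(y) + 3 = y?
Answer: 2383978276/961 ≈ 2.4807e+6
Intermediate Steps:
E(y) = 6/(-3 + y)
p(B, G) = (B + G)/(-5 + B) (p(B, G) = (G + B)/(B - 5) = (B + G)/(-5 + B))
L(H) = -61/31 (L(H) = (6/(-3 - 2) + H/H)/(-5 + 6/(-3 - 2)) - 1*2 = (6/(-5) + 1)/(-5 + 6/(-5)) - 2 = (6*(-⅕) + 1)/(-5 + 6*(-⅕)) - 2 = (-6/5 + 1)/(-5 - 6/5) - 2 = -⅕/(-31/5) - 2 = -5/31*(-⅕) - 2 = 1/31 - 2 = -61/31)
(1577 + L(5 + 6*6))² = (1577 - 61/31)² = (48826/31)² = 2383978276/961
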